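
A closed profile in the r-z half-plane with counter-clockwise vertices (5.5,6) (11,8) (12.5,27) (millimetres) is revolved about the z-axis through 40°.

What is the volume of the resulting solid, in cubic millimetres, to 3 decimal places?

Volume = 342.492 mm³

Profile (r,z), 3 vertices: (5.5,6) (11,8) (12.5,27)
edge 0: (5.5,6)→(11,8)  cross = 5.5·8 − 11·6 = -22.0000; (r_i+r_j)·cross = 16.5·-22.0000 = -363.0000
edge 1: (11,8)→(12.5,27)  cross = 11·27 − 12.5·8 = 197.0000; (r_i+r_j)·cross = 23.5·197.0000 = 4629.5000
edge 2: (12.5,27)→(5.5,6)  cross = 12.5·6 − 5.5·27 = -73.5000; (r_i+r_j)·cross = 18·-73.5000 = -1323.0000
Σcross = 101.5000 → A = |Σcross|/2 = 50.7500 mm²
Σ(r_i+r_j)·cross = 2943.5000 → first moment M = |Σ|/6 = 490.5833
R_c = M/A = 490.5833/50.7500 = 9.6667 mm
θ = 40° = 0.698132 rad
V = θ·R_c·A = 0.698132·9.6667·50.7500 = 342.492 mm³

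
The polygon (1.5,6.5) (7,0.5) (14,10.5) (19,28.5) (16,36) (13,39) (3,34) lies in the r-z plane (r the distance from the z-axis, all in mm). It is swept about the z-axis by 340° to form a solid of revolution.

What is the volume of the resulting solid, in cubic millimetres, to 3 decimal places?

Volume = 24885.595 mm³

Profile (r,z), 7 vertices: (1.5,6.5) (7,0.5) (14,10.5) (19,28.5) (16,36) (13,39) (3,34)
edge 0: (1.5,6.5)→(7,0.5)  cross = 1.5·0.5 − 7·6.5 = -44.7500; (r_i+r_j)·cross = 8.5·-44.7500 = -380.3750
edge 1: (7,0.5)→(14,10.5)  cross = 7·10.5 − 14·0.5 = 66.5000; (r_i+r_j)·cross = 21·66.5000 = 1396.5000
edge 2: (14,10.5)→(19,28.5)  cross = 14·28.5 − 19·10.5 = 199.5000; (r_i+r_j)·cross = 33·199.5000 = 6583.5000
edge 3: (19,28.5)→(16,36)  cross = 19·36 − 16·28.5 = 228.0000; (r_i+r_j)·cross = 35·228.0000 = 7980.0000
edge 4: (16,36)→(13,39)  cross = 16·39 − 13·36 = 156.0000; (r_i+r_j)·cross = 29·156.0000 = 4524.0000
edge 5: (13,39)→(3,34)  cross = 13·34 − 3·39 = 325.0000; (r_i+r_j)·cross = 16·325.0000 = 5200.0000
edge 6: (3,34)→(1.5,6.5)  cross = 3·6.5 − 1.5·34 = -31.5000; (r_i+r_j)·cross = 4.5·-31.5000 = -141.7500
Σcross = 898.7500 → A = |Σcross|/2 = 449.3750 mm²
Σ(r_i+r_j)·cross = 25161.8750 → first moment M = |Σ|/6 = 4193.6458
R_c = M/A = 4193.6458/449.3750 = 9.3322 mm
θ = 340° = 5.934119 rad
V = θ·R_c·A = 5.934119·9.3322·449.3750 = 24885.595 mm³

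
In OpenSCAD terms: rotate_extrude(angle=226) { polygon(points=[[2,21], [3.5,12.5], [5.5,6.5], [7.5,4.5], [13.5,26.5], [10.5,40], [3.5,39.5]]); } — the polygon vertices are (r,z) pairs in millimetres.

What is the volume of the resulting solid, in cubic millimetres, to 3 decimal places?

Profile (r,z), 7 vertices: (2,21) (3.5,12.5) (5.5,6.5) (7.5,4.5) (13.5,26.5) (10.5,40) (3.5,39.5)
edge 0: (2,21)→(3.5,12.5)  cross = 2·12.5 − 3.5·21 = -48.5000; (r_i+r_j)·cross = 5.5·-48.5000 = -266.7500
edge 1: (3.5,12.5)→(5.5,6.5)  cross = 3.5·6.5 − 5.5·12.5 = -46.0000; (r_i+r_j)·cross = 9·-46.0000 = -414.0000
edge 2: (5.5,6.5)→(7.5,4.5)  cross = 5.5·4.5 − 7.5·6.5 = -24.0000; (r_i+r_j)·cross = 13·-24.0000 = -312.0000
edge 3: (7.5,4.5)→(13.5,26.5)  cross = 7.5·26.5 − 13.5·4.5 = 138.0000; (r_i+r_j)·cross = 21·138.0000 = 2898.0000
edge 4: (13.5,26.5)→(10.5,40)  cross = 13.5·40 − 10.5·26.5 = 261.7500; (r_i+r_j)·cross = 24·261.7500 = 6282.0000
edge 5: (10.5,40)→(3.5,39.5)  cross = 10.5·39.5 − 3.5·40 = 274.7500; (r_i+r_j)·cross = 14·274.7500 = 3846.5000
edge 6: (3.5,39.5)→(2,21)  cross = 3.5·21 − 2·39.5 = -5.5000; (r_i+r_j)·cross = 5.5·-5.5000 = -30.2500
Σcross = 550.5000 → A = |Σcross|/2 = 275.2500 mm²
Σ(r_i+r_j)·cross = 12003.5000 → first moment M = |Σ|/6 = 2000.5833
R_c = M/A = 2000.5833/275.2500 = 7.2682 mm
θ = 226° = 3.944444 rad
V = θ·R_c·A = 3.944444·7.2682·275.2500 = 7891.189 mm³

Volume = 7891.189 mm³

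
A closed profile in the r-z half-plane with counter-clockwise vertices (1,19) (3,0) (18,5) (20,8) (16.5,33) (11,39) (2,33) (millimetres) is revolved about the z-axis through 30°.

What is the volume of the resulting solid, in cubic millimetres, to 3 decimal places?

Profile (r,z), 7 vertices: (1,19) (3,0) (18,5) (20,8) (16.5,33) (11,39) (2,33)
edge 0: (1,19)→(3,0)  cross = 1·0 − 3·19 = -57.0000; (r_i+r_j)·cross = 4·-57.0000 = -228.0000
edge 1: (3,0)→(18,5)  cross = 3·5 − 18·0 = 15.0000; (r_i+r_j)·cross = 21·15.0000 = 315.0000
edge 2: (18,5)→(20,8)  cross = 18·8 − 20·5 = 44.0000; (r_i+r_j)·cross = 38·44.0000 = 1672.0000
edge 3: (20,8)→(16.5,33)  cross = 20·33 − 16.5·8 = 528.0000; (r_i+r_j)·cross = 36.5·528.0000 = 19272.0000
edge 4: (16.5,33)→(11,39)  cross = 16.5·39 − 11·33 = 280.5000; (r_i+r_j)·cross = 27.5·280.5000 = 7713.7500
edge 5: (11,39)→(2,33)  cross = 11·33 − 2·39 = 285.0000; (r_i+r_j)·cross = 13·285.0000 = 3705.0000
edge 6: (2,33)→(1,19)  cross = 2·19 − 1·33 = 5.0000; (r_i+r_j)·cross = 3·5.0000 = 15.0000
Σcross = 1100.5000 → A = |Σcross|/2 = 550.2500 mm²
Σ(r_i+r_j)·cross = 32464.7500 → first moment M = |Σ|/6 = 5410.7917
R_c = M/A = 5410.7917/550.2500 = 9.8333 mm
θ = 30° = 0.523599 rad
V = θ·R_c·A = 0.523599·9.8333·550.2500 = 2833.084 mm³

Volume = 2833.084 mm³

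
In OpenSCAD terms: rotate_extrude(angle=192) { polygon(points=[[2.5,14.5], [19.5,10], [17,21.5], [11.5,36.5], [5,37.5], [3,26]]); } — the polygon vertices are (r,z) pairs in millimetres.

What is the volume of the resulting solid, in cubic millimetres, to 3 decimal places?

Volume = 10159.701 mm³

Profile (r,z), 6 vertices: (2.5,14.5) (19.5,10) (17,21.5) (11.5,36.5) (5,37.5) (3,26)
edge 0: (2.5,14.5)→(19.5,10)  cross = 2.5·10 − 19.5·14.5 = -257.7500; (r_i+r_j)·cross = 22·-257.7500 = -5670.5000
edge 1: (19.5,10)→(17,21.5)  cross = 19.5·21.5 − 17·10 = 249.2500; (r_i+r_j)·cross = 36.5·249.2500 = 9097.6250
edge 2: (17,21.5)→(11.5,36.5)  cross = 17·36.5 − 11.5·21.5 = 373.2500; (r_i+r_j)·cross = 28.5·373.2500 = 10637.6250
edge 3: (11.5,36.5)→(5,37.5)  cross = 11.5·37.5 − 5·36.5 = 248.7500; (r_i+r_j)·cross = 16.5·248.7500 = 4104.3750
edge 4: (5,37.5)→(3,26)  cross = 5·26 − 3·37.5 = 17.5000; (r_i+r_j)·cross = 8·17.5000 = 140.0000
edge 5: (3,26)→(2.5,14.5)  cross = 3·14.5 − 2.5·26 = -21.5000; (r_i+r_j)·cross = 5.5·-21.5000 = -118.2500
Σcross = 609.5000 → A = |Σcross|/2 = 304.7500 mm²
Σ(r_i+r_j)·cross = 18190.8750 → first moment M = |Σ|/6 = 3031.8125
R_c = M/A = 3031.8125/304.7500 = 9.9485 mm
θ = 192° = 3.351032 rad
V = θ·R_c·A = 3.351032·9.9485·304.7500 = 10159.701 mm³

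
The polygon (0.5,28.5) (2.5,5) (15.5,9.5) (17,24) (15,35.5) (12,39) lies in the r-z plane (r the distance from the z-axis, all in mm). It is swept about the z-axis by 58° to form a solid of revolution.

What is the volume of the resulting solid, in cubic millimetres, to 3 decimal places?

Profile (r,z), 6 vertices: (0.5,28.5) (2.5,5) (15.5,9.5) (17,24) (15,35.5) (12,39)
edge 0: (0.5,28.5)→(2.5,5)  cross = 0.5·5 − 2.5·28.5 = -68.7500; (r_i+r_j)·cross = 3·-68.7500 = -206.2500
edge 1: (2.5,5)→(15.5,9.5)  cross = 2.5·9.5 − 15.5·5 = -53.7500; (r_i+r_j)·cross = 18·-53.7500 = -967.5000
edge 2: (15.5,9.5)→(17,24)  cross = 15.5·24 − 17·9.5 = 210.5000; (r_i+r_j)·cross = 32.5·210.5000 = 6841.2500
edge 3: (17,24)→(15,35.5)  cross = 17·35.5 − 15·24 = 243.5000; (r_i+r_j)·cross = 32·243.5000 = 7792.0000
edge 4: (15,35.5)→(12,39)  cross = 15·39 − 12·35.5 = 159.0000; (r_i+r_j)·cross = 27·159.0000 = 4293.0000
edge 5: (12,39)→(0.5,28.5)  cross = 12·28.5 − 0.5·39 = 322.5000; (r_i+r_j)·cross = 12.5·322.5000 = 4031.2500
Σcross = 813.0000 → A = |Σcross|/2 = 406.5000 mm²
Σ(r_i+r_j)·cross = 21783.7500 → first moment M = |Σ|/6 = 3630.6250
R_c = M/A = 3630.6250/406.5000 = 8.9314 mm
θ = 58° = 1.012291 rad
V = θ·R_c·A = 1.012291·8.9314·406.5000 = 3675.249 mm³

Volume = 3675.249 mm³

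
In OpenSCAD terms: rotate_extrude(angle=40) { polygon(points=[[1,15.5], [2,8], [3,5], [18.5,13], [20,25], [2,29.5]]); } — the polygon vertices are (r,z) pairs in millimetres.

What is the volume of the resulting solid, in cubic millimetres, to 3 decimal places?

Profile (r,z), 6 vertices: (1,15.5) (2,8) (3,5) (18.5,13) (20,25) (2,29.5)
edge 0: (1,15.5)→(2,8)  cross = 1·8 − 2·15.5 = -23.0000; (r_i+r_j)·cross = 3·-23.0000 = -69.0000
edge 1: (2,8)→(3,5)  cross = 2·5 − 3·8 = -14.0000; (r_i+r_j)·cross = 5·-14.0000 = -70.0000
edge 2: (3,5)→(18.5,13)  cross = 3·13 − 18.5·5 = -53.5000; (r_i+r_j)·cross = 21.5·-53.5000 = -1150.2500
edge 3: (18.5,13)→(20,25)  cross = 18.5·25 − 20·13 = 202.5000; (r_i+r_j)·cross = 38.5·202.5000 = 7796.2500
edge 4: (20,25)→(2,29.5)  cross = 20·29.5 − 2·25 = 540.0000; (r_i+r_j)·cross = 22·540.0000 = 11880.0000
edge 5: (2,29.5)→(1,15.5)  cross = 2·15.5 − 1·29.5 = 1.5000; (r_i+r_j)·cross = 3·1.5000 = 4.5000
Σcross = 653.5000 → A = |Σcross|/2 = 326.7500 mm²
Σ(r_i+r_j)·cross = 18391.5000 → first moment M = |Σ|/6 = 3065.2500
R_c = M/A = 3065.2500/326.7500 = 9.3810 mm
θ = 40° = 0.698132 rad
V = θ·R_c·A = 0.698132·9.3810·326.7500 = 2139.948 mm³

Volume = 2139.948 mm³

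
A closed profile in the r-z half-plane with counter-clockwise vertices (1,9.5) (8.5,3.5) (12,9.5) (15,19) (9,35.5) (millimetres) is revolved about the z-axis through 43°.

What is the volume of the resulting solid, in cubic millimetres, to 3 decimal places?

Volume = 1444.071 mm³

Profile (r,z), 5 vertices: (1,9.5) (8.5,3.5) (12,9.5) (15,19) (9,35.5)
edge 0: (1,9.5)→(8.5,3.5)  cross = 1·3.5 − 8.5·9.5 = -77.2500; (r_i+r_j)·cross = 9.5·-77.2500 = -733.8750
edge 1: (8.5,3.5)→(12,9.5)  cross = 8.5·9.5 − 12·3.5 = 38.7500; (r_i+r_j)·cross = 20.5·38.7500 = 794.3750
edge 2: (12,9.5)→(15,19)  cross = 12·19 − 15·9.5 = 85.5000; (r_i+r_j)·cross = 27·85.5000 = 2308.5000
edge 3: (15,19)→(9,35.5)  cross = 15·35.5 − 9·19 = 361.5000; (r_i+r_j)·cross = 24·361.5000 = 8676.0000
edge 4: (9,35.5)→(1,9.5)  cross = 9·9.5 − 1·35.5 = 50.0000; (r_i+r_j)·cross = 10·50.0000 = 500.0000
Σcross = 458.5000 → A = |Σcross|/2 = 229.2500 mm²
Σ(r_i+r_j)·cross = 11545.0000 → first moment M = |Σ|/6 = 1924.1667
R_c = M/A = 1924.1667/229.2500 = 8.3933 mm
θ = 43° = 0.750492 rad
V = θ·R_c·A = 0.750492·8.3933·229.2500 = 1444.071 mm³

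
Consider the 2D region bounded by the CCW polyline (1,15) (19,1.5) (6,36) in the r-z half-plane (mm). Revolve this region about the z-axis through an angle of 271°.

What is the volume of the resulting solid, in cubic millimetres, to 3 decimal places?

Volume = 9130.961 mm³

Profile (r,z), 3 vertices: (1,15) (19,1.5) (6,36)
edge 0: (1,15)→(19,1.5)  cross = 1·1.5 − 19·15 = -283.5000; (r_i+r_j)·cross = 20·-283.5000 = -5670.0000
edge 1: (19,1.5)→(6,36)  cross = 19·36 − 6·1.5 = 675.0000; (r_i+r_j)·cross = 25·675.0000 = 16875.0000
edge 2: (6,36)→(1,15)  cross = 6·15 − 1·36 = 54.0000; (r_i+r_j)·cross = 7·54.0000 = 378.0000
Σcross = 445.5000 → A = |Σcross|/2 = 222.7500 mm²
Σ(r_i+r_j)·cross = 11583.0000 → first moment M = |Σ|/6 = 1930.5000
R_c = M/A = 1930.5000/222.7500 = 8.6667 mm
θ = 271° = 4.729842 rad
V = θ·R_c·A = 4.729842·8.6667·222.7500 = 9130.961 mm³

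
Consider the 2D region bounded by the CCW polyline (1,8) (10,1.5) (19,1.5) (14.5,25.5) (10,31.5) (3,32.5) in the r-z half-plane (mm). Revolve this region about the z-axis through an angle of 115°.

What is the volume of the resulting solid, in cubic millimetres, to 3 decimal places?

Profile (r,z), 6 vertices: (1,8) (10,1.5) (19,1.5) (14.5,25.5) (10,31.5) (3,32.5)
edge 0: (1,8)→(10,1.5)  cross = 1·1.5 − 10·8 = -78.5000; (r_i+r_j)·cross = 11·-78.5000 = -863.5000
edge 1: (10,1.5)→(19,1.5)  cross = 10·1.5 − 19·1.5 = -13.5000; (r_i+r_j)·cross = 29·-13.5000 = -391.5000
edge 2: (19,1.5)→(14.5,25.5)  cross = 19·25.5 − 14.5·1.5 = 462.7500; (r_i+r_j)·cross = 33.5·462.7500 = 15502.1250
edge 3: (14.5,25.5)→(10,31.5)  cross = 14.5·31.5 − 10·25.5 = 201.7500; (r_i+r_j)·cross = 24.5·201.7500 = 4942.8750
edge 4: (10,31.5)→(3,32.5)  cross = 10·32.5 − 3·31.5 = 230.5000; (r_i+r_j)·cross = 13·230.5000 = 2996.5000
edge 5: (3,32.5)→(1,8)  cross = 3·8 − 1·32.5 = -8.5000; (r_i+r_j)·cross = 4·-8.5000 = -34.0000
Σcross = 794.5000 → A = |Σcross|/2 = 397.2500 mm²
Σ(r_i+r_j)·cross = 22152.5000 → first moment M = |Σ|/6 = 3692.0833
R_c = M/A = 3692.0833/397.2500 = 9.2941 mm
θ = 115° = 2.007129 rad
V = θ·R_c·A = 2.007129·9.2941·397.2500 = 7410.486 mm³

Volume = 7410.486 mm³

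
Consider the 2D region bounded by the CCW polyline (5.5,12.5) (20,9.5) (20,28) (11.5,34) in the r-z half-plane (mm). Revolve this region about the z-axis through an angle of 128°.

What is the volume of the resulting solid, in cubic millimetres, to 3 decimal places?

Volume = 7558.113 mm³

Profile (r,z), 4 vertices: (5.5,12.5) (20,9.5) (20,28) (11.5,34)
edge 0: (5.5,12.5)→(20,9.5)  cross = 5.5·9.5 − 20·12.5 = -197.7500; (r_i+r_j)·cross = 25.5·-197.7500 = -5042.6250
edge 1: (20,9.5)→(20,28)  cross = 20·28 − 20·9.5 = 370.0000; (r_i+r_j)·cross = 40·370.0000 = 14800.0000
edge 2: (20,28)→(11.5,34)  cross = 20·34 − 11.5·28 = 358.0000; (r_i+r_j)·cross = 31.5·358.0000 = 11277.0000
edge 3: (11.5,34)→(5.5,12.5)  cross = 11.5·12.5 − 5.5·34 = -43.2500; (r_i+r_j)·cross = 17·-43.2500 = -735.2500
Σcross = 487.0000 → A = |Σcross|/2 = 243.5000 mm²
Σ(r_i+r_j)·cross = 20299.1250 → first moment M = |Σ|/6 = 3383.1875
R_c = M/A = 3383.1875/243.5000 = 13.8940 mm
θ = 128° = 2.234021 rad
V = θ·R_c·A = 2.234021·13.8940·243.5000 = 7558.113 mm³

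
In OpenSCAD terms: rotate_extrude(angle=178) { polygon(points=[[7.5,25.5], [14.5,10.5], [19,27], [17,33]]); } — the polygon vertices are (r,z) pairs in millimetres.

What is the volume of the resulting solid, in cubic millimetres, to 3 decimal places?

Profile (r,z), 4 vertices: (7.5,25.5) (14.5,10.5) (19,27) (17,33)
edge 0: (7.5,25.5)→(14.5,10.5)  cross = 7.5·10.5 − 14.5·25.5 = -291.0000; (r_i+r_j)·cross = 22·-291.0000 = -6402.0000
edge 1: (14.5,10.5)→(19,27)  cross = 14.5·27 − 19·10.5 = 192.0000; (r_i+r_j)·cross = 33.5·192.0000 = 6432.0000
edge 2: (19,27)→(17,33)  cross = 19·33 − 17·27 = 168.0000; (r_i+r_j)·cross = 36·168.0000 = 6048.0000
edge 3: (17,33)→(7.5,25.5)  cross = 17·25.5 − 7.5·33 = 186.0000; (r_i+r_j)·cross = 24.5·186.0000 = 4557.0000
Σcross = 255.0000 → A = |Σcross|/2 = 127.5000 mm²
Σ(r_i+r_j)·cross = 10635.0000 → first moment M = |Σ|/6 = 1772.5000
R_c = M/A = 1772.5000/127.5000 = 13.9020 mm
θ = 178° = 3.106686 rad
V = θ·R_c·A = 3.106686·13.9020·127.5000 = 5506.601 mm³

Volume = 5506.601 mm³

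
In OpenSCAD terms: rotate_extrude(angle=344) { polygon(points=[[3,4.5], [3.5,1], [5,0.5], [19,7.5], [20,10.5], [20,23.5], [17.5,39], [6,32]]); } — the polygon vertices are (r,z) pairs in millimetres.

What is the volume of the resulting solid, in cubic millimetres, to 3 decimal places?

Profile (r,z), 8 vertices: (3,4.5) (3.5,1) (5,0.5) (19,7.5) (20,10.5) (20,23.5) (17.5,39) (6,32)
edge 0: (3,4.5)→(3.5,1)  cross = 3·1 − 3.5·4.5 = -12.7500; (r_i+r_j)·cross = 6.5·-12.7500 = -82.8750
edge 1: (3.5,1)→(5,0.5)  cross = 3.5·0.5 − 5·1 = -3.2500; (r_i+r_j)·cross = 8.5·-3.2500 = -27.6250
edge 2: (5,0.5)→(19,7.5)  cross = 5·7.5 − 19·0.5 = 28.0000; (r_i+r_j)·cross = 24·28.0000 = 672.0000
edge 3: (19,7.5)→(20,10.5)  cross = 19·10.5 − 20·7.5 = 49.5000; (r_i+r_j)·cross = 39·49.5000 = 1930.5000
edge 4: (20,10.5)→(20,23.5)  cross = 20·23.5 − 20·10.5 = 260.0000; (r_i+r_j)·cross = 40·260.0000 = 10400.0000
edge 5: (20,23.5)→(17.5,39)  cross = 20·39 − 17.5·23.5 = 368.7500; (r_i+r_j)·cross = 37.5·368.7500 = 13828.1250
edge 6: (17.5,39)→(6,32)  cross = 17.5·32 − 6·39 = 326.0000; (r_i+r_j)·cross = 23.5·326.0000 = 7661.0000
edge 7: (6,32)→(3,4.5)  cross = 6·4.5 − 3·32 = -69.0000; (r_i+r_j)·cross = 9·-69.0000 = -621.0000
Σcross = 947.2500 → A = |Σcross|/2 = 473.6250 mm²
Σ(r_i+r_j)·cross = 33760.1250 → first moment M = |Σ|/6 = 5626.6875
R_c = M/A = 5626.6875/473.6250 = 11.8800 mm
θ = 344° = 6.003933 rad
V = θ·R_c·A = 6.003933·11.8800·473.6250 = 33782.253 mm³

Volume = 33782.253 mm³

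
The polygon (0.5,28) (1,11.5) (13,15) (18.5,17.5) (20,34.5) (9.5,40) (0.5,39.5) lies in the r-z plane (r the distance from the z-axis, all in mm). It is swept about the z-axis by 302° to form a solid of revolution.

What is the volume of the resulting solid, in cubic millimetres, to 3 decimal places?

Volume = 22036.182 mm³

Profile (r,z), 7 vertices: (0.5,28) (1,11.5) (13,15) (18.5,17.5) (20,34.5) (9.5,40) (0.5,39.5)
edge 0: (0.5,28)→(1,11.5)  cross = 0.5·11.5 − 1·28 = -22.2500; (r_i+r_j)·cross = 1.5·-22.2500 = -33.3750
edge 1: (1,11.5)→(13,15)  cross = 1·15 − 13·11.5 = -134.5000; (r_i+r_j)·cross = 14·-134.5000 = -1883.0000
edge 2: (13,15)→(18.5,17.5)  cross = 13·17.5 − 18.5·15 = -50.0000; (r_i+r_j)·cross = 31.5·-50.0000 = -1575.0000
edge 3: (18.5,17.5)→(20,34.5)  cross = 18.5·34.5 − 20·17.5 = 288.2500; (r_i+r_j)·cross = 38.5·288.2500 = 11097.6250
edge 4: (20,34.5)→(9.5,40)  cross = 20·40 − 9.5·34.5 = 472.2500; (r_i+r_j)·cross = 29.5·472.2500 = 13931.3750
edge 5: (9.5,40)→(0.5,39.5)  cross = 9.5·39.5 − 0.5·40 = 355.2500; (r_i+r_j)·cross = 10·355.2500 = 3552.5000
edge 6: (0.5,39.5)→(0.5,28)  cross = 0.5·28 − 0.5·39.5 = -5.7500; (r_i+r_j)·cross = 1·-5.7500 = -5.7500
Σcross = 903.2500 → A = |Σcross|/2 = 451.6250 mm²
Σ(r_i+r_j)·cross = 25084.3750 → first moment M = |Σ|/6 = 4180.7292
R_c = M/A = 4180.7292/451.6250 = 9.2571 mm
θ = 302° = 5.270894 rad
V = θ·R_c·A = 5.270894·9.2571·451.6250 = 22036.182 mm³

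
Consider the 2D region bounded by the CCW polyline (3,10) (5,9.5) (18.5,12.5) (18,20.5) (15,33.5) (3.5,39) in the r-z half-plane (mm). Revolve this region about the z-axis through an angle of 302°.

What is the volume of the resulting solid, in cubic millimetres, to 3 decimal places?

Profile (r,z), 6 vertices: (3,10) (5,9.5) (18.5,12.5) (18,20.5) (15,33.5) (3.5,39)
edge 0: (3,10)→(5,9.5)  cross = 3·9.5 − 5·10 = -21.5000; (r_i+r_j)·cross = 8·-21.5000 = -172.0000
edge 1: (5,9.5)→(18.5,12.5)  cross = 5·12.5 − 18.5·9.5 = -113.2500; (r_i+r_j)·cross = 23.5·-113.2500 = -2661.3750
edge 2: (18.5,12.5)→(18,20.5)  cross = 18.5·20.5 − 18·12.5 = 154.2500; (r_i+r_j)·cross = 36.5·154.2500 = 5630.1250
edge 3: (18,20.5)→(15,33.5)  cross = 18·33.5 − 15·20.5 = 295.5000; (r_i+r_j)·cross = 33·295.5000 = 9751.5000
edge 4: (15,33.5)→(3.5,39)  cross = 15·39 − 3.5·33.5 = 467.7500; (r_i+r_j)·cross = 18.5·467.7500 = 8653.3750
edge 5: (3.5,39)→(3,10)  cross = 3.5·10 − 3·39 = -82.0000; (r_i+r_j)·cross = 6.5·-82.0000 = -533.0000
Σcross = 700.7500 → A = |Σcross|/2 = 350.3750 mm²
Σ(r_i+r_j)·cross = 20668.6250 → first moment M = |Σ|/6 = 3444.7708
R_c = M/A = 3444.7708/350.3750 = 9.8317 mm
θ = 302° = 5.270894 rad
V = θ·R_c·A = 5.270894·9.8317·350.3750 = 18157.023 mm³

Volume = 18157.023 mm³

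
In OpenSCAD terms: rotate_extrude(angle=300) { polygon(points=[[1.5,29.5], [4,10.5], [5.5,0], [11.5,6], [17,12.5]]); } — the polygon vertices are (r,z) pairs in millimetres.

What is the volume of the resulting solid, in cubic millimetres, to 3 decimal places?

Profile (r,z), 5 vertices: (1.5,29.5) (4,10.5) (5.5,0) (11.5,6) (17,12.5)
edge 0: (1.5,29.5)→(4,10.5)  cross = 1.5·10.5 − 4·29.5 = -102.2500; (r_i+r_j)·cross = 5.5·-102.2500 = -562.3750
edge 1: (4,10.5)→(5.5,0)  cross = 4·0 − 5.5·10.5 = -57.7500; (r_i+r_j)·cross = 9.5·-57.7500 = -548.6250
edge 2: (5.5,0)→(11.5,6)  cross = 5.5·6 − 11.5·0 = 33.0000; (r_i+r_j)·cross = 17·33.0000 = 561.0000
edge 3: (11.5,6)→(17,12.5)  cross = 11.5·12.5 − 17·6 = 41.7500; (r_i+r_j)·cross = 28.5·41.7500 = 1189.8750
edge 4: (17,12.5)→(1.5,29.5)  cross = 17·29.5 − 1.5·12.5 = 482.7500; (r_i+r_j)·cross = 18.5·482.7500 = 8930.8750
Σcross = 397.5000 → A = |Σcross|/2 = 198.7500 mm²
Σ(r_i+r_j)·cross = 9570.7500 → first moment M = |Σ|/6 = 1595.1250
R_c = M/A = 1595.1250/198.7500 = 8.0258 mm
θ = 300° = 5.235988 rad
V = θ·R_c·A = 5.235988·8.0258·198.7500 = 8352.055 mm³

Volume = 8352.055 mm³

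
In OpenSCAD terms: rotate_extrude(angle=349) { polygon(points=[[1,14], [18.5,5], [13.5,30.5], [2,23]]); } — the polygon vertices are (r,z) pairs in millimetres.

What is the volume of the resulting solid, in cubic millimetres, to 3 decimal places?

Profile (r,z), 4 vertices: (1,14) (18.5,5) (13.5,30.5) (2,23)
edge 0: (1,14)→(18.5,5)  cross = 1·5 − 18.5·14 = -254.0000; (r_i+r_j)·cross = 19.5·-254.0000 = -4953.0000
edge 1: (18.5,5)→(13.5,30.5)  cross = 18.5·30.5 − 13.5·5 = 496.7500; (r_i+r_j)·cross = 32·496.7500 = 15896.0000
edge 2: (13.5,30.5)→(2,23)  cross = 13.5·23 − 2·30.5 = 249.5000; (r_i+r_j)·cross = 15.5·249.5000 = 3867.2500
edge 3: (2,23)→(1,14)  cross = 2·14 − 1·23 = 5.0000; (r_i+r_j)·cross = 3·5.0000 = 15.0000
Σcross = 497.2500 → A = |Σcross|/2 = 248.6250 mm²
Σ(r_i+r_j)·cross = 14825.2500 → first moment M = |Σ|/6 = 2470.8750
R_c = M/A = 2470.8750/248.6250 = 9.9382 mm
θ = 349° = 6.091199 rad
V = θ·R_c·A = 6.091199·9.9382·248.6250 = 15050.592 mm³

Volume = 15050.592 mm³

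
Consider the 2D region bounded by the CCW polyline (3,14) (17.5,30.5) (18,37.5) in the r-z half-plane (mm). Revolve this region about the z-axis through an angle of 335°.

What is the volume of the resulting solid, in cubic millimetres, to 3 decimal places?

Profile (r,z), 3 vertices: (3,14) (17.5,30.5) (18,37.5)
edge 0: (3,14)→(17.5,30.5)  cross = 3·30.5 − 17.5·14 = -153.5000; (r_i+r_j)·cross = 20.5·-153.5000 = -3146.7500
edge 1: (17.5,30.5)→(18,37.5)  cross = 17.5·37.5 − 18·30.5 = 107.2500; (r_i+r_j)·cross = 35.5·107.2500 = 3807.3750
edge 2: (18,37.5)→(3,14)  cross = 18·14 − 3·37.5 = 139.5000; (r_i+r_j)·cross = 21·139.5000 = 2929.5000
Σcross = 93.2500 → A = |Σcross|/2 = 46.6250 mm²
Σ(r_i+r_j)·cross = 3590.1250 → first moment M = |Σ|/6 = 598.3542
R_c = M/A = 598.3542/46.6250 = 12.8333 mm
θ = 335° = 5.846853 rad
V = θ·R_c·A = 5.846853·12.8333·46.6250 = 3498.489 mm³

Volume = 3498.489 mm³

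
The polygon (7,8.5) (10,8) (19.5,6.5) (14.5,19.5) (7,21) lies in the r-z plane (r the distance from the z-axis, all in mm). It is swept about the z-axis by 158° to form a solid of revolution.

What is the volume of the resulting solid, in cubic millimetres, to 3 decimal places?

Volume = 4105.867 mm³

Profile (r,z), 5 vertices: (7,8.5) (10,8) (19.5,6.5) (14.5,19.5) (7,21)
edge 0: (7,8.5)→(10,8)  cross = 7·8 − 10·8.5 = -29.0000; (r_i+r_j)·cross = 17·-29.0000 = -493.0000
edge 1: (10,8)→(19.5,6.5)  cross = 10·6.5 − 19.5·8 = -91.0000; (r_i+r_j)·cross = 29.5·-91.0000 = -2684.5000
edge 2: (19.5,6.5)→(14.5,19.5)  cross = 19.5·19.5 − 14.5·6.5 = 286.0000; (r_i+r_j)·cross = 34·286.0000 = 9724.0000
edge 3: (14.5,19.5)→(7,21)  cross = 14.5·21 − 7·19.5 = 168.0000; (r_i+r_j)·cross = 21.5·168.0000 = 3612.0000
edge 4: (7,21)→(7,8.5)  cross = 7·8.5 − 7·21 = -87.5000; (r_i+r_j)·cross = 14·-87.5000 = -1225.0000
Σcross = 246.5000 → A = |Σcross|/2 = 123.2500 mm²
Σ(r_i+r_j)·cross = 8933.5000 → first moment M = |Σ|/6 = 1488.9167
R_c = M/A = 1488.9167/123.2500 = 12.0805 mm
θ = 158° = 2.757620 rad
V = θ·R_c·A = 2.757620·12.0805·123.2500 = 4105.867 mm³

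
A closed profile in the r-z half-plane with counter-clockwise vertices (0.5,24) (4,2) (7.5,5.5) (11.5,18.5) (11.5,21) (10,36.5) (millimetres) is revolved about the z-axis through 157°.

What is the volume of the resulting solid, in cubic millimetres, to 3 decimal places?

Profile (r,z), 6 vertices: (0.5,24) (4,2) (7.5,5.5) (11.5,18.5) (11.5,21) (10,36.5)
edge 0: (0.5,24)→(4,2)  cross = 0.5·2 − 4·24 = -95.0000; (r_i+r_j)·cross = 4.5·-95.0000 = -427.5000
edge 1: (4,2)→(7.5,5.5)  cross = 4·5.5 − 7.5·2 = 7.0000; (r_i+r_j)·cross = 11.5·7.0000 = 80.5000
edge 2: (7.5,5.5)→(11.5,18.5)  cross = 7.5·18.5 − 11.5·5.5 = 75.5000; (r_i+r_j)·cross = 19·75.5000 = 1434.5000
edge 3: (11.5,18.5)→(11.5,21)  cross = 11.5·21 − 11.5·18.5 = 28.7500; (r_i+r_j)·cross = 23·28.7500 = 661.2500
edge 4: (11.5,21)→(10,36.5)  cross = 11.5·36.5 − 10·21 = 209.7500; (r_i+r_j)·cross = 21.5·209.7500 = 4509.6250
edge 5: (10,36.5)→(0.5,24)  cross = 10·24 − 0.5·36.5 = 221.7500; (r_i+r_j)·cross = 10.5·221.7500 = 2328.3750
Σcross = 447.7500 → A = |Σcross|/2 = 223.8750 mm²
Σ(r_i+r_j)·cross = 8586.7500 → first moment M = |Σ|/6 = 1431.1250
R_c = M/A = 1431.1250/223.8750 = 6.3925 mm
θ = 157° = 2.740167 rad
V = θ·R_c·A = 2.740167·6.3925·223.8750 = 3921.521 mm³

Volume = 3921.521 mm³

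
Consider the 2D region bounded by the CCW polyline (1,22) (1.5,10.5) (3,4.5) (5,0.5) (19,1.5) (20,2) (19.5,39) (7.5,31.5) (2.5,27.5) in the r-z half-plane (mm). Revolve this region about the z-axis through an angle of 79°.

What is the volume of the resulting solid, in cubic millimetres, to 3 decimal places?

Volume = 9021.181 mm³

Profile (r,z), 9 vertices: (1,22) (1.5,10.5) (3,4.5) (5,0.5) (19,1.5) (20,2) (19.5,39) (7.5,31.5) (2.5,27.5)
edge 0: (1,22)→(1.5,10.5)  cross = 1·10.5 − 1.5·22 = -22.5000; (r_i+r_j)·cross = 2.5·-22.5000 = -56.2500
edge 1: (1.5,10.5)→(3,4.5)  cross = 1.5·4.5 − 3·10.5 = -24.7500; (r_i+r_j)·cross = 4.5·-24.7500 = -111.3750
edge 2: (3,4.5)→(5,0.5)  cross = 3·0.5 − 5·4.5 = -21.0000; (r_i+r_j)·cross = 8·-21.0000 = -168.0000
edge 3: (5,0.5)→(19,1.5)  cross = 5·1.5 − 19·0.5 = -2.0000; (r_i+r_j)·cross = 24·-2.0000 = -48.0000
edge 4: (19,1.5)→(20,2)  cross = 19·2 − 20·1.5 = 8.0000; (r_i+r_j)·cross = 39·8.0000 = 312.0000
edge 5: (20,2)→(19.5,39)  cross = 20·39 − 19.5·2 = 741.0000; (r_i+r_j)·cross = 39.5·741.0000 = 29269.5000
edge 6: (19.5,39)→(7.5,31.5)  cross = 19.5·31.5 − 7.5·39 = 321.7500; (r_i+r_j)·cross = 27·321.7500 = 8687.2500
edge 7: (7.5,31.5)→(2.5,27.5)  cross = 7.5·27.5 − 2.5·31.5 = 127.5000; (r_i+r_j)·cross = 10·127.5000 = 1275.0000
edge 8: (2.5,27.5)→(1,22)  cross = 2.5·22 − 1·27.5 = 27.5000; (r_i+r_j)·cross = 3.5·27.5000 = 96.2500
Σcross = 1155.5000 → A = |Σcross|/2 = 577.7500 mm²
Σ(r_i+r_j)·cross = 39256.3750 → first moment M = |Σ|/6 = 6542.7292
R_c = M/A = 6542.7292/577.7500 = 11.3245 mm
θ = 79° = 1.378810 rad
V = θ·R_c·A = 1.378810·11.3245·577.7500 = 9021.181 mm³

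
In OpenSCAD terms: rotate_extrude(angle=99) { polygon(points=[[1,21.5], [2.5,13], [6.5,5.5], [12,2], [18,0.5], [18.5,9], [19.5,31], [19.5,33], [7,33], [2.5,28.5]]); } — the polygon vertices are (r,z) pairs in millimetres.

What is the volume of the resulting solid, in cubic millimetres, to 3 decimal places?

Profile (r,z), 10 vertices: (1,21.5) (2.5,13) (6.5,5.5) (12,2) (18,0.5) (18.5,9) (19.5,31) (19.5,33) (7,33) (2.5,28.5)
edge 0: (1,21.5)→(2.5,13)  cross = 1·13 − 2.5·21.5 = -40.7500; (r_i+r_j)·cross = 3.5·-40.7500 = -142.6250
edge 1: (2.5,13)→(6.5,5.5)  cross = 2.5·5.5 − 6.5·13 = -70.7500; (r_i+r_j)·cross = 9·-70.7500 = -636.7500
edge 2: (6.5,5.5)→(12,2)  cross = 6.5·2 − 12·5.5 = -53.0000; (r_i+r_j)·cross = 18.5·-53.0000 = -980.5000
edge 3: (12,2)→(18,0.5)  cross = 12·0.5 − 18·2 = -30.0000; (r_i+r_j)·cross = 30·-30.0000 = -900.0000
edge 4: (18,0.5)→(18.5,9)  cross = 18·9 − 18.5·0.5 = 152.7500; (r_i+r_j)·cross = 36.5·152.7500 = 5575.3750
edge 5: (18.5,9)→(19.5,31)  cross = 18.5·31 − 19.5·9 = 398.0000; (r_i+r_j)·cross = 38·398.0000 = 15124.0000
edge 6: (19.5,31)→(19.5,33)  cross = 19.5·33 − 19.5·31 = 39.0000; (r_i+r_j)·cross = 39·39.0000 = 1521.0000
edge 7: (19.5,33)→(7,33)  cross = 19.5·33 − 7·33 = 412.5000; (r_i+r_j)·cross = 26.5·412.5000 = 10931.2500
edge 8: (7,33)→(2.5,28.5)  cross = 7·28.5 − 2.5·33 = 117.0000; (r_i+r_j)·cross = 9.5·117.0000 = 1111.5000
edge 9: (2.5,28.5)→(1,21.5)  cross = 2.5·21.5 − 1·28.5 = 25.2500; (r_i+r_j)·cross = 3.5·25.2500 = 88.3750
Σcross = 950.0000 → A = |Σcross|/2 = 475.0000 mm²
Σ(r_i+r_j)·cross = 31691.6250 → first moment M = |Σ|/6 = 5281.9375
R_c = M/A = 5281.9375/475.0000 = 11.1199 mm
θ = 99° = 1.727876 rad
V = θ·R_c·A = 1.727876·11.1199·475.0000 = 9126.533 mm³

Volume = 9126.533 mm³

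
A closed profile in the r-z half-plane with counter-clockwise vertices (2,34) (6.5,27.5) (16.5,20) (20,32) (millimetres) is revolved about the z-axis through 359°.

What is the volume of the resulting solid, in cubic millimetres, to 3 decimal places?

Profile (r,z), 4 vertices: (2,34) (6.5,27.5) (16.5,20) (20,32)
edge 0: (2,34)→(6.5,27.5)  cross = 2·27.5 − 6.5·34 = -166.0000; (r_i+r_j)·cross = 8.5·-166.0000 = -1411.0000
edge 1: (6.5,27.5)→(16.5,20)  cross = 6.5·20 − 16.5·27.5 = -323.7500; (r_i+r_j)·cross = 23·-323.7500 = -7446.2500
edge 2: (16.5,20)→(20,32)  cross = 16.5·32 − 20·20 = 128.0000; (r_i+r_j)·cross = 36.5·128.0000 = 4672.0000
edge 3: (20,32)→(2,34)  cross = 20·34 − 2·32 = 616.0000; (r_i+r_j)·cross = 22·616.0000 = 13552.0000
Σcross = 254.2500 → A = |Σcross|/2 = 127.1250 mm²
Σ(r_i+r_j)·cross = 9366.7500 → first moment M = |Σ|/6 = 1561.1250
R_c = M/A = 1561.1250/127.1250 = 12.2802 mm
θ = 359° = 6.265732 rad
V = θ·R_c·A = 6.265732·12.2802·127.1250 = 9781.591 mm³

Volume = 9781.591 mm³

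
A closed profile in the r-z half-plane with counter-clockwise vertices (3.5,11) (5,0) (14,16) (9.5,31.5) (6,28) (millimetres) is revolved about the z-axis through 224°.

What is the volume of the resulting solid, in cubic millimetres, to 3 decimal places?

Volume = 5690.658 mm³

Profile (r,z), 5 vertices: (3.5,11) (5,0) (14,16) (9.5,31.5) (6,28)
edge 0: (3.5,11)→(5,0)  cross = 3.5·0 − 5·11 = -55.0000; (r_i+r_j)·cross = 8.5·-55.0000 = -467.5000
edge 1: (5,0)→(14,16)  cross = 5·16 − 14·0 = 80.0000; (r_i+r_j)·cross = 19·80.0000 = 1520.0000
edge 2: (14,16)→(9.5,31.5)  cross = 14·31.5 − 9.5·16 = 289.0000; (r_i+r_j)·cross = 23.5·289.0000 = 6791.5000
edge 3: (9.5,31.5)→(6,28)  cross = 9.5·28 − 6·31.5 = 77.0000; (r_i+r_j)·cross = 15.5·77.0000 = 1193.5000
edge 4: (6,28)→(3.5,11)  cross = 6·11 − 3.5·28 = -32.0000; (r_i+r_j)·cross = 9.5·-32.0000 = -304.0000
Σcross = 359.0000 → A = |Σcross|/2 = 179.5000 mm²
Σ(r_i+r_j)·cross = 8733.5000 → first moment M = |Σ|/6 = 1455.5833
R_c = M/A = 1455.5833/179.5000 = 8.1091 mm
θ = 224° = 3.909538 rad
V = θ·R_c·A = 3.909538·8.1091·179.5000 = 5690.658 mm³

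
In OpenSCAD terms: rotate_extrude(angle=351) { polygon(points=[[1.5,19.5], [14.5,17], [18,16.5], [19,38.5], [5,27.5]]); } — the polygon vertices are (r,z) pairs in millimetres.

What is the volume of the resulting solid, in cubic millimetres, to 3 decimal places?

Profile (r,z), 5 vertices: (1.5,19.5) (14.5,17) (18,16.5) (19,38.5) (5,27.5)
edge 0: (1.5,19.5)→(14.5,17)  cross = 1.5·17 − 14.5·19.5 = -257.2500; (r_i+r_j)·cross = 16·-257.2500 = -4116.0000
edge 1: (14.5,17)→(18,16.5)  cross = 14.5·16.5 − 18·17 = -66.7500; (r_i+r_j)·cross = 32.5·-66.7500 = -2169.3750
edge 2: (18,16.5)→(19,38.5)  cross = 18·38.5 − 19·16.5 = 379.5000; (r_i+r_j)·cross = 37·379.5000 = 14041.5000
edge 3: (19,38.5)→(5,27.5)  cross = 19·27.5 − 5·38.5 = 330.0000; (r_i+r_j)·cross = 24·330.0000 = 7920.0000
edge 4: (5,27.5)→(1.5,19.5)  cross = 5·19.5 − 1.5·27.5 = 56.2500; (r_i+r_j)·cross = 6.5·56.2500 = 365.6250
Σcross = 441.7500 → A = |Σcross|/2 = 220.8750 mm²
Σ(r_i+r_j)·cross = 16041.7500 → first moment M = |Σ|/6 = 2673.6250
R_c = M/A = 2673.6250/220.8750 = 12.1047 mm
θ = 351° = 6.126106 rad
V = θ·R_c·A = 6.126106·12.1047·220.8750 = 16378.909 mm³

Volume = 16378.909 mm³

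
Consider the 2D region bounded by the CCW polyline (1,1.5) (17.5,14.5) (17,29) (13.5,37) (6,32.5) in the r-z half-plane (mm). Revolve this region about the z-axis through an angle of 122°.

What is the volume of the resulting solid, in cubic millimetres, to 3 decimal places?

Profile (r,z), 5 vertices: (1,1.5) (17.5,14.5) (17,29) (13.5,37) (6,32.5)
edge 0: (1,1.5)→(17.5,14.5)  cross = 1·14.5 − 17.5·1.5 = -11.7500; (r_i+r_j)·cross = 18.5·-11.7500 = -217.3750
edge 1: (17.5,14.5)→(17,29)  cross = 17.5·29 − 17·14.5 = 261.0000; (r_i+r_j)·cross = 34.5·261.0000 = 9004.5000
edge 2: (17,29)→(13.5,37)  cross = 17·37 − 13.5·29 = 237.5000; (r_i+r_j)·cross = 30.5·237.5000 = 7243.7500
edge 3: (13.5,37)→(6,32.5)  cross = 13.5·32.5 − 6·37 = 216.7500; (r_i+r_j)·cross = 19.5·216.7500 = 4226.6250
edge 4: (6,32.5)→(1,1.5)  cross = 6·1.5 − 1·32.5 = -23.5000; (r_i+r_j)·cross = 7·-23.5000 = -164.5000
Σcross = 680.0000 → A = |Σcross|/2 = 340.0000 mm²
Σ(r_i+r_j)·cross = 20093.0000 → first moment M = |Σ|/6 = 3348.8333
R_c = M/A = 3348.8333/340.0000 = 9.8495 mm
θ = 122° = 2.129302 rad
V = θ·R_c·A = 2.129302·9.8495·340.0000 = 7130.676 mm³

Volume = 7130.676 mm³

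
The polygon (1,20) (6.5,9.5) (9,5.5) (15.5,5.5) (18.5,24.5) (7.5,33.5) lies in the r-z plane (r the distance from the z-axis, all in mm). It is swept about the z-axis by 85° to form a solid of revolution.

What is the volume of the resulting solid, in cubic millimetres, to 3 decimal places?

Profile (r,z), 6 vertices: (1,20) (6.5,9.5) (9,5.5) (15.5,5.5) (18.5,24.5) (7.5,33.5)
edge 0: (1,20)→(6.5,9.5)  cross = 1·9.5 − 6.5·20 = -120.5000; (r_i+r_j)·cross = 7.5·-120.5000 = -903.7500
edge 1: (6.5,9.5)→(9,5.5)  cross = 6.5·5.5 − 9·9.5 = -49.7500; (r_i+r_j)·cross = 15.5·-49.7500 = -771.1250
edge 2: (9,5.5)→(15.5,5.5)  cross = 9·5.5 − 15.5·5.5 = -35.7500; (r_i+r_j)·cross = 24.5·-35.7500 = -875.8750
edge 3: (15.5,5.5)→(18.5,24.5)  cross = 15.5·24.5 − 18.5·5.5 = 278.0000; (r_i+r_j)·cross = 34·278.0000 = 9452.0000
edge 4: (18.5,24.5)→(7.5,33.5)  cross = 18.5·33.5 − 7.5·24.5 = 436.0000; (r_i+r_j)·cross = 26·436.0000 = 11336.0000
edge 5: (7.5,33.5)→(1,20)  cross = 7.5·20 − 1·33.5 = 116.5000; (r_i+r_j)·cross = 8.5·116.5000 = 990.2500
Σcross = 624.5000 → A = |Σcross|/2 = 312.2500 mm²
Σ(r_i+r_j)·cross = 19227.5000 → first moment M = |Σ|/6 = 3204.5833
R_c = M/A = 3204.5833/312.2500 = 10.2629 mm
θ = 85° = 1.483530 rad
V = θ·R_c·A = 1.483530·10.2629·312.2500 = 4754.095 mm³

Volume = 4754.095 mm³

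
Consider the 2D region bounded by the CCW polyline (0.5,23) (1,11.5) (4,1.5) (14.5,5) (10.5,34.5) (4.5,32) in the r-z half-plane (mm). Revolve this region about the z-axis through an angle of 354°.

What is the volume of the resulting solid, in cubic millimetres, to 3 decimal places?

Volume = 14480.006 mm³

Profile (r,z), 6 vertices: (0.5,23) (1,11.5) (4,1.5) (14.5,5) (10.5,34.5) (4.5,32)
edge 0: (0.5,23)→(1,11.5)  cross = 0.5·11.5 − 1·23 = -17.2500; (r_i+r_j)·cross = 1.5·-17.2500 = -25.8750
edge 1: (1,11.5)→(4,1.5)  cross = 1·1.5 − 4·11.5 = -44.5000; (r_i+r_j)·cross = 5·-44.5000 = -222.5000
edge 2: (4,1.5)→(14.5,5)  cross = 4·5 − 14.5·1.5 = -1.7500; (r_i+r_j)·cross = 18.5·-1.7500 = -32.3750
edge 3: (14.5,5)→(10.5,34.5)  cross = 14.5·34.5 − 10.5·5 = 447.7500; (r_i+r_j)·cross = 25·447.7500 = 11193.7500
edge 4: (10.5,34.5)→(4.5,32)  cross = 10.5·32 − 4.5·34.5 = 180.7500; (r_i+r_j)·cross = 15·180.7500 = 2711.2500
edge 5: (4.5,32)→(0.5,23)  cross = 4.5·23 − 0.5·32 = 87.5000; (r_i+r_j)·cross = 5·87.5000 = 437.5000
Σcross = 652.5000 → A = |Σcross|/2 = 326.2500 mm²
Σ(r_i+r_j)·cross = 14061.7500 → first moment M = |Σ|/6 = 2343.6250
R_c = M/A = 2343.6250/326.2500 = 7.1835 mm
θ = 354° = 6.178466 rad
V = θ·R_c·A = 6.178466·7.1835·326.2500 = 14480.006 mm³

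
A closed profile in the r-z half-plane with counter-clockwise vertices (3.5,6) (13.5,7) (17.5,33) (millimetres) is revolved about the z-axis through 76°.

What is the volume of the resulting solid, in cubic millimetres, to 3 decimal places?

Profile (r,z), 3 vertices: (3.5,6) (13.5,7) (17.5,33)
edge 0: (3.5,6)→(13.5,7)  cross = 3.5·7 − 13.5·6 = -56.5000; (r_i+r_j)·cross = 17·-56.5000 = -960.5000
edge 1: (13.5,7)→(17.5,33)  cross = 13.5·33 − 17.5·7 = 323.0000; (r_i+r_j)·cross = 31·323.0000 = 10013.0000
edge 2: (17.5,33)→(3.5,6)  cross = 17.5·6 − 3.5·33 = -10.5000; (r_i+r_j)·cross = 21·-10.5000 = -220.5000
Σcross = 256.0000 → A = |Σcross|/2 = 128.0000 mm²
Σ(r_i+r_j)·cross = 8832.0000 → first moment M = |Σ|/6 = 1472.0000
R_c = M/A = 1472.0000/128.0000 = 11.5000 mm
θ = 76° = 1.326450 rad
V = θ·R_c·A = 1.326450·11.5000·128.0000 = 1952.535 mm³

Volume = 1952.535 mm³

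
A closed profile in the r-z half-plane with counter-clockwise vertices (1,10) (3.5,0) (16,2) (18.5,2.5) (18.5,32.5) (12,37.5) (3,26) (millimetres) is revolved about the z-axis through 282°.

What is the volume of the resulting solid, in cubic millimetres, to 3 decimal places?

Profile (r,z), 7 vertices: (1,10) (3.5,0) (16,2) (18.5,2.5) (18.5,32.5) (12,37.5) (3,26)
edge 0: (1,10)→(3.5,0)  cross = 1·0 − 3.5·10 = -35.0000; (r_i+r_j)·cross = 4.5·-35.0000 = -157.5000
edge 1: (3.5,0)→(16,2)  cross = 3.5·2 − 16·0 = 7.0000; (r_i+r_j)·cross = 19.5·7.0000 = 136.5000
edge 2: (16,2)→(18.5,2.5)  cross = 16·2.5 − 18.5·2 = 3.0000; (r_i+r_j)·cross = 34.5·3.0000 = 103.5000
edge 3: (18.5,2.5)→(18.5,32.5)  cross = 18.5·32.5 − 18.5·2.5 = 555.0000; (r_i+r_j)·cross = 37·555.0000 = 20535.0000
edge 4: (18.5,32.5)→(12,37.5)  cross = 18.5·37.5 − 12·32.5 = 303.7500; (r_i+r_j)·cross = 30.5·303.7500 = 9264.3750
edge 5: (12,37.5)→(3,26)  cross = 12·26 − 3·37.5 = 199.5000; (r_i+r_j)·cross = 15·199.5000 = 2992.5000
edge 6: (3,26)→(1,10)  cross = 3·10 − 1·26 = 4.0000; (r_i+r_j)·cross = 4·4.0000 = 16.0000
Σcross = 1037.2500 → A = |Σcross|/2 = 518.6250 mm²
Σ(r_i+r_j)·cross = 32890.3750 → first moment M = |Σ|/6 = 5481.7292
R_c = M/A = 5481.7292/518.6250 = 10.5697 mm
θ = 282° = 4.921828 rad
V = θ·R_c·A = 4.921828·10.5697·518.6250 = 26980.131 mm³

Volume = 26980.131 mm³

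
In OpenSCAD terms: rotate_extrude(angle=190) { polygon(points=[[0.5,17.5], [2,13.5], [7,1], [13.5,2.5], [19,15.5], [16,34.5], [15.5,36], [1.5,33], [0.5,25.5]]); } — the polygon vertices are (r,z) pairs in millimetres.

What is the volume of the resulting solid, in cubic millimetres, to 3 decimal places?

Volume = 15372.798 mm³

Profile (r,z), 9 vertices: (0.5,17.5) (2,13.5) (7,1) (13.5,2.5) (19,15.5) (16,34.5) (15.5,36) (1.5,33) (0.5,25.5)
edge 0: (0.5,17.5)→(2,13.5)  cross = 0.5·13.5 − 2·17.5 = -28.2500; (r_i+r_j)·cross = 2.5·-28.2500 = -70.6250
edge 1: (2,13.5)→(7,1)  cross = 2·1 − 7·13.5 = -92.5000; (r_i+r_j)·cross = 9·-92.5000 = -832.5000
edge 2: (7,1)→(13.5,2.5)  cross = 7·2.5 − 13.5·1 = 4.0000; (r_i+r_j)·cross = 20.5·4.0000 = 82.0000
edge 3: (13.5,2.5)→(19,15.5)  cross = 13.5·15.5 − 19·2.5 = 161.7500; (r_i+r_j)·cross = 32.5·161.7500 = 5256.8750
edge 4: (19,15.5)→(16,34.5)  cross = 19·34.5 − 16·15.5 = 407.5000; (r_i+r_j)·cross = 35·407.5000 = 14262.5000
edge 5: (16,34.5)→(15.5,36)  cross = 16·36 − 15.5·34.5 = 41.2500; (r_i+r_j)·cross = 31.5·41.2500 = 1299.3750
edge 6: (15.5,36)→(1.5,33)  cross = 15.5·33 − 1.5·36 = 457.5000; (r_i+r_j)·cross = 17·457.5000 = 7777.5000
edge 7: (1.5,33)→(0.5,25.5)  cross = 1.5·25.5 − 0.5·33 = 21.7500; (r_i+r_j)·cross = 2·21.7500 = 43.5000
edge 8: (0.5,25.5)→(0.5,17.5)  cross = 0.5·17.5 − 0.5·25.5 = -4.0000; (r_i+r_j)·cross = 1·-4.0000 = -4.0000
Σcross = 969.0000 → A = |Σcross|/2 = 484.5000 mm²
Σ(r_i+r_j)·cross = 27814.6250 → first moment M = |Σ|/6 = 4635.7708
R_c = M/A = 4635.7708/484.5000 = 9.5682 mm
θ = 190° = 3.316126 rad
V = θ·R_c·A = 3.316126·9.5682·484.5000 = 15372.798 mm³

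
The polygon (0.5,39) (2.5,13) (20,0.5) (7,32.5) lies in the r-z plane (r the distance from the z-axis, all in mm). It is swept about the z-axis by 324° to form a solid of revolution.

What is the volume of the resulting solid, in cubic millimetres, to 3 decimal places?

Volume = 12521.996 mm³

Profile (r,z), 4 vertices: (0.5,39) (2.5,13) (20,0.5) (7,32.5)
edge 0: (0.5,39)→(2.5,13)  cross = 0.5·13 − 2.5·39 = -91.0000; (r_i+r_j)·cross = 3·-91.0000 = -273.0000
edge 1: (2.5,13)→(20,0.5)  cross = 2.5·0.5 − 20·13 = -258.7500; (r_i+r_j)·cross = 22.5·-258.7500 = -5821.8750
edge 2: (20,0.5)→(7,32.5)  cross = 20·32.5 − 7·0.5 = 646.5000; (r_i+r_j)·cross = 27·646.5000 = 17455.5000
edge 3: (7,32.5)→(0.5,39)  cross = 7·39 − 0.5·32.5 = 256.7500; (r_i+r_j)·cross = 7.5·256.7500 = 1925.6250
Σcross = 553.5000 → A = |Σcross|/2 = 276.7500 mm²
Σ(r_i+r_j)·cross = 13286.2500 → first moment M = |Σ|/6 = 2214.3750
R_c = M/A = 2214.3750/276.7500 = 8.0014 mm
θ = 324° = 5.654867 rad
V = θ·R_c·A = 5.654867·8.0014·276.7500 = 12521.996 mm³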